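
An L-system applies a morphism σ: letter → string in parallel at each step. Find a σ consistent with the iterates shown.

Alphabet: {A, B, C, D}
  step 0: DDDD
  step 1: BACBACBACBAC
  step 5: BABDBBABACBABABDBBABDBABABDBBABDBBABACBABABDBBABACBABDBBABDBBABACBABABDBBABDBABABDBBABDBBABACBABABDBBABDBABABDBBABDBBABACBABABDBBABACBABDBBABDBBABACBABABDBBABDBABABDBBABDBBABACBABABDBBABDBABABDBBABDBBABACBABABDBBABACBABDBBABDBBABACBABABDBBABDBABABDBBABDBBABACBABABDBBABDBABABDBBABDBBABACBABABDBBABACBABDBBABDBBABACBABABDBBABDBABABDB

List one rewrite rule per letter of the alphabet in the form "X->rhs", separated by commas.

  step 0 ⇒ step 1: DDDD ⇒ BAC·BAC·BAC·BAC
    D ↦ BAC
    A ↦ BDB  (constrained at step 1)
    B ↦ BA  (constrained at step 1)
    C ↦ A  (constrained at step 1)

A->BDB, B->BA, C->A, D->BAC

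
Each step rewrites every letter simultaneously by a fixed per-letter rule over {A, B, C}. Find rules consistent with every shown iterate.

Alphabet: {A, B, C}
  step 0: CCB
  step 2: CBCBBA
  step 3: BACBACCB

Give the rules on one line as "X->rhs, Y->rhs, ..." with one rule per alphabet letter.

A->B, B->C, C->BA

  step 2 ⇒ step 3: CBCBBA ⇒ BA·C·BA·C·C·B
    A ↦ B
    B ↦ C
    C ↦ BA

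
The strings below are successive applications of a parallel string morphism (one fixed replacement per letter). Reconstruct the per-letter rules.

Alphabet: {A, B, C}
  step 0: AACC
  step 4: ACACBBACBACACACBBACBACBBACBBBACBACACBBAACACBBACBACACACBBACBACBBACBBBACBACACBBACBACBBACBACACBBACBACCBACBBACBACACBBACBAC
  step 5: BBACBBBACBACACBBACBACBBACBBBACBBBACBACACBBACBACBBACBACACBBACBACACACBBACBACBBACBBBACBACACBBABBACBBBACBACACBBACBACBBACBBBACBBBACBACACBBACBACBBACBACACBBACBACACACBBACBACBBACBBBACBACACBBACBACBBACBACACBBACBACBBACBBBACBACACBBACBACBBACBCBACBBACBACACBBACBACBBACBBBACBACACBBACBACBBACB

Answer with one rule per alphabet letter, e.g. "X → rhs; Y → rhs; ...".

  step 4 ⇒ step 5: ACACBBACBACACACBBACBACBBACBBBACBACACBBAACACBBACBACACACBBACBACBBACBBBACBACACBBACBACBBACBACACBBACBACCBACBBACBACACBBACBAC ⇒ BBA·CB·BBA·CB·AC·AC·BBA·CB·AC·BBA·CB·BBA·CB·BBA·CB·AC·AC·BBA·CB·AC·BBA·CB·AC·AC·BBA·CB·AC·AC·AC·BBA·CB·AC·BBA·CB·BBA·CB·AC·AC·BBA·BBA·CB·BBA·CB·AC·AC·BBA·CB·AC·BBA·CB·BBA·CB·BBA·CB·AC·AC·BBA·CB·AC·BBA·CB·AC·AC·BBA·CB·AC·AC·AC·BBA·CB·AC·BBA·CB·BBA·CB·AC·AC·BBA·CB·AC·BBA·CB·AC·AC·BBA·CB·AC·BBA·CB·BBA·CB·AC·AC·BBA·CB·AC·BBA·CB·CB·AC·BBA·CB·AC·AC·BBA·CB·AC·BBA·CB·BBA·CB·AC·AC·BBA·CB·AC·BBA·CB
    A ↦ BBA
    B ↦ AC
    C ↦ CB

A->BBA, B->AC, C->CB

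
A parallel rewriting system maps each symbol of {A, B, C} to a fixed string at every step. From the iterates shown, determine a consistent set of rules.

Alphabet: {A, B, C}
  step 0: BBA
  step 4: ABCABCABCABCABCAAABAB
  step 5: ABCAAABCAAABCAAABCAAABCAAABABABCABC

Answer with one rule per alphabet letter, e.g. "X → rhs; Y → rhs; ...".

  step 4 ⇒ step 5: ABCABCABCABCABCAAABAB ⇒ AB·C·AA·AB·C·AA·AB·C·AA·AB·C·AA·AB·C·AA·AB·AB·AB·C·AB·C
    A ↦ AB
    B ↦ C
    C ↦ AA

A->AB, B->C, C->AA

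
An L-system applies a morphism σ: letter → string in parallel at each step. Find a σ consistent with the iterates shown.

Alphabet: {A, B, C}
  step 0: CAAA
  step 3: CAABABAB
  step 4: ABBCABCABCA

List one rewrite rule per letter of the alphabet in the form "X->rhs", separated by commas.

A->B, B->CA, C->A

  step 3 ⇒ step 4: CAABABAB ⇒ A·B·B·CA·B·CA·B·CA
    A ↦ B
    B ↦ CA
    C ↦ A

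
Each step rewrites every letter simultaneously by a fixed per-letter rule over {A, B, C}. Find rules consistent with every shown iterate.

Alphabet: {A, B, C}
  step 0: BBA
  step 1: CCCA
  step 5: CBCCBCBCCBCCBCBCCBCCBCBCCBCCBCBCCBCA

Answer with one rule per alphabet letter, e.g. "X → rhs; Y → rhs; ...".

A->CA, B->C, C->CB

  step 0 ⇒ step 1: BBA ⇒ C·C·CA
    A ↦ CA
    B ↦ C
    C ↦ CB  (constrained at step 1)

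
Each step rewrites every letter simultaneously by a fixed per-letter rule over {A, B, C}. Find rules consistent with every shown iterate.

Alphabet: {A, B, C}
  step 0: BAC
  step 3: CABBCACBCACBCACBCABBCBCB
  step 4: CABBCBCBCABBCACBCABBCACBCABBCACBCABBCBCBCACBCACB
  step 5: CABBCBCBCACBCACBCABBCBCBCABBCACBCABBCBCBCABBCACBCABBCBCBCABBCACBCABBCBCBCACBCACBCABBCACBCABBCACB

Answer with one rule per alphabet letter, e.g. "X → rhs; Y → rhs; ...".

A->BB, B->CB, C->CA

  step 4 ⇒ step 5: CABBCBCBCABBCACBCABBCACBCABBCACBCABBCBCBCACBCACB ⇒ CA·BB·CB·CB·CA·CB·CA·CB·CA·BB·CB·CB·CA·BB·CA·CB·CA·BB·CB·CB·CA·BB·CA·CB·CA·BB·CB·CB·CA·BB·CA·CB·CA·BB·CB·CB·CA·CB·CA·CB·CA·BB·CA·CB·CA·BB·CA·CB
    A ↦ BB
    B ↦ CB
    C ↦ CA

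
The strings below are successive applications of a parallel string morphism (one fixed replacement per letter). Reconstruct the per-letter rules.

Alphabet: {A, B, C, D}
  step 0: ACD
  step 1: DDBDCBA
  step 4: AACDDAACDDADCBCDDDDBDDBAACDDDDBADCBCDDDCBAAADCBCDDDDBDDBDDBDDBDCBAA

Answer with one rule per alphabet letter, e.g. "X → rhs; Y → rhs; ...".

A->DDB, B->CDD, C->DCB, D->A

  step 0 ⇒ step 1: ACD ⇒ DDB·DCB·A
    A ↦ DDB
    C ↦ DCB
    D ↦ A
    B ↦ CDD  (constrained at step 1)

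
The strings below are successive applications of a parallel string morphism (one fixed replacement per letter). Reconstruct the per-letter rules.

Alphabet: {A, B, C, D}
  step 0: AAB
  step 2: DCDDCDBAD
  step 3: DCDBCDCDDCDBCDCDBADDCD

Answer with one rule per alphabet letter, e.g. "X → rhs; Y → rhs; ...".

  step 2 ⇒ step 3: DCDDCDBAD ⇒ DCD·BC·DCD·DCD·BC·DCD·BA·D·DCD
    A ↦ D
    B ↦ BA
    C ↦ BC
    D ↦ DCD

A->D, B->BA, C->BC, D->DCD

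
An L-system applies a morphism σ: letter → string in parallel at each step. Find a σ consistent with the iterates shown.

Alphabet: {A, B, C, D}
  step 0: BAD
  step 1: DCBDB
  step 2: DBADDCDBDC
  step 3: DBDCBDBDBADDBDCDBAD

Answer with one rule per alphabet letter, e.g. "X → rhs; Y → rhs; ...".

A->B, B->DC, C->AD, D->DB

  step 2 ⇒ step 3: DBADDCDBDC ⇒ DB·DC·B·DB·DB·AD·DB·DC·DB·AD
    A ↦ B
    B ↦ DC
    C ↦ AD
    D ↦ DB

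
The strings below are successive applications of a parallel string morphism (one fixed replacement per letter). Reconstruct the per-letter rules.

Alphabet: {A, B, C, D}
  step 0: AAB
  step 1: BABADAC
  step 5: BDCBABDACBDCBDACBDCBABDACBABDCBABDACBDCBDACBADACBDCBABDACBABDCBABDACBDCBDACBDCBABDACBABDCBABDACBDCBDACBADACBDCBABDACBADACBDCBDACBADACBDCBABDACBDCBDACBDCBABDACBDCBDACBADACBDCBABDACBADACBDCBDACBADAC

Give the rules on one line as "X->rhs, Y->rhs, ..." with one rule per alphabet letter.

  step 0 ⇒ step 1: AAB ⇒ BA·BA·DAC
    A ↦ BA
    B ↦ DAC
    C ↦ B  (constrained at step 1)
    D ↦ BDC  (constrained at step 1)

A->BA, B->DAC, C->B, D->BDC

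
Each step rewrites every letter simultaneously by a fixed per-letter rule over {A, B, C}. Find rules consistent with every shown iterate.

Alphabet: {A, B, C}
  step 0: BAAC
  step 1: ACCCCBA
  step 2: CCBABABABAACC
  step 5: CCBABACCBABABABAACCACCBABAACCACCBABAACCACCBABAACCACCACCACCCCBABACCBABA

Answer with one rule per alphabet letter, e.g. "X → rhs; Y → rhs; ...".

  step 1 ⇒ step 2: ACCCCBA ⇒ CC·BA·BA·BA·BA·A·CC
    A ↦ CC
    B ↦ A
    C ↦ BA

A->CC, B->A, C->BA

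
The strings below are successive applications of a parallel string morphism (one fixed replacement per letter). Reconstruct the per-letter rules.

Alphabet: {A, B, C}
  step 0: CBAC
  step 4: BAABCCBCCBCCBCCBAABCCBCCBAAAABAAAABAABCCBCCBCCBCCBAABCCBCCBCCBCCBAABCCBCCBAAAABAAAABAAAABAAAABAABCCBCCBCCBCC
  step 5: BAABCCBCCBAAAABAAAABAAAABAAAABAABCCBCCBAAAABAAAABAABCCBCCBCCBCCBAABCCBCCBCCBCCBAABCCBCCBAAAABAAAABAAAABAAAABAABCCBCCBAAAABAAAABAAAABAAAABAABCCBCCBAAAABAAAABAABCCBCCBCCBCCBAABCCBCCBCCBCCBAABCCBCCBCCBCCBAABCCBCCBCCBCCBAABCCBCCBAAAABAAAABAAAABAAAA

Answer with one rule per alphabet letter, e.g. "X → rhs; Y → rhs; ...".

  step 4 ⇒ step 5: BAABCCBCCBCCBCCBAABCCBCCBAAAABAAAABAABCCBCCBCCBCCBAABCCBCCBCCBCCBAABCCBCCBAAAABAAAABAAAABAAAABAABCCBCCBCCBCC ⇒ BAA·BCC·BCC·BAA·A·A·BAA·A·A·BAA·A·A·BAA·A·A·BAA·BCC·BCC·BAA·A·A·BAA·A·A·BAA·BCC·BCC·BCC·BCC·BAA·BCC·BCC·BCC·BCC·BAA·BCC·BCC·BAA·A·A·BAA·A·A·BAA·A·A·BAA·A·A·BAA·BCC·BCC·BAA·A·A·BAA·A·A·BAA·A·A·BAA·A·A·BAA·BCC·BCC·BAA·A·A·BAA·A·A·BAA·BCC·BCC·BCC·BCC·BAA·BCC·BCC·BCC·BCC·BAA·BCC·BCC·BCC·BCC·BAA·BCC·BCC·BCC·BCC·BAA·BCC·BCC·BAA·A·A·BAA·A·A·BAA·A·A·BAA·A·A
    A ↦ BCC
    B ↦ BAA
    C ↦ A

A->BCC, B->BAA, C->A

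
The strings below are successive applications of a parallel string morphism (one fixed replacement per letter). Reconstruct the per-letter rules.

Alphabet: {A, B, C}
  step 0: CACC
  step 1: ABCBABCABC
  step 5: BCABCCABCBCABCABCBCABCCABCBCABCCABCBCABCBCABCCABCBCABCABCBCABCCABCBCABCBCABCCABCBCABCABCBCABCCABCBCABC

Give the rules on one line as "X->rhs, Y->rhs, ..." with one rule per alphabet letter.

  step 0 ⇒ step 1: CACC ⇒ ABC·B·ABC·ABC
    A ↦ B
    C ↦ ABC
    B ↦ C  (constrained at step 1)

A->B, B->C, C->ABC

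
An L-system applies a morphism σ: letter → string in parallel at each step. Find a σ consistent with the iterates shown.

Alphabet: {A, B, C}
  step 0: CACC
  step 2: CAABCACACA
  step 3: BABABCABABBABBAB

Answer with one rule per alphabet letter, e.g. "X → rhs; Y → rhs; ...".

A->AB, B->CA, C->B

  step 2 ⇒ step 3: CAABCACACA ⇒ B·AB·AB·CA·B·AB·B·AB·B·AB
    A ↦ AB
    B ↦ CA
    C ↦ B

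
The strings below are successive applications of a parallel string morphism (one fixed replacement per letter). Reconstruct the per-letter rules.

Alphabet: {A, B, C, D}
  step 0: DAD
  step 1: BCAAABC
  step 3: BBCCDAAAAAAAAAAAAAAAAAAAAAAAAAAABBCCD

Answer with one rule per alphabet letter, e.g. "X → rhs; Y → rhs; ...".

  step 0 ⇒ step 1: DAD ⇒ BC·AAA·BC
    A ↦ AAA
    D ↦ BC
    B ↦ CD  (constrained at step 1)
    C ↦ B  (constrained at step 1)

A->AAA, B->CD, C->B, D->BC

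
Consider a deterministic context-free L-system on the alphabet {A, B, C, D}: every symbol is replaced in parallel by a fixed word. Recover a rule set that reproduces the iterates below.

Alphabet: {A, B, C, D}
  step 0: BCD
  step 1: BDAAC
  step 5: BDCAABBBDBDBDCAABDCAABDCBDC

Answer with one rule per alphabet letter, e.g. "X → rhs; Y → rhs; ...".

  step 0 ⇒ step 1: BCD ⇒ BD·AA·C
    B ↦ BD
    C ↦ AA
    D ↦ C
    A ↦ B  (constrained at step 1)

A->B, B->BD, C->AA, D->C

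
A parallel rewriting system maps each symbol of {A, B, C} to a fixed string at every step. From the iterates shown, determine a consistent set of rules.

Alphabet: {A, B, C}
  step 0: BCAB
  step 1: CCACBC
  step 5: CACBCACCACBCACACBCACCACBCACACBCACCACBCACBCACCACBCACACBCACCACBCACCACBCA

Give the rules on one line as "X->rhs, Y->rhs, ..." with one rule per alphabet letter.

A->CB, B->C, C->CA

  step 0 ⇒ step 1: BCAB ⇒ C·CA·CB·C
    A ↦ CB
    B ↦ C
    C ↦ CA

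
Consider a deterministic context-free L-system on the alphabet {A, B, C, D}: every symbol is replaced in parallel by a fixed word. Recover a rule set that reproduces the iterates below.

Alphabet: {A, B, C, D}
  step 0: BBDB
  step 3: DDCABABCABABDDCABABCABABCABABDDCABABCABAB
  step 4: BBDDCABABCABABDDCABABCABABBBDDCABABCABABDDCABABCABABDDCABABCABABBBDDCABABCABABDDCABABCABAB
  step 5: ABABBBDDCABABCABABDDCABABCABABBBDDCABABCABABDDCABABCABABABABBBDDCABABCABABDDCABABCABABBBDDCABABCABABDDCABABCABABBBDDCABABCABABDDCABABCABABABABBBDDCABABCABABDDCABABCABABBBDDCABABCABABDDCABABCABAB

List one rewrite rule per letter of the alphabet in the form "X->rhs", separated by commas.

  step 4 ⇒ step 5: BBDDCABABCABABDDCABABCABABBBDDCABABCABABDDCABABCABABDDCABABCABABBBDDCABABCABABDDCABABCABAB ⇒ AB·AB·B·B·DD·CAB·AB·CAB·AB·DD·CAB·AB·CAB·AB·B·B·DD·CAB·AB·CAB·AB·DD·CAB·AB·CAB·AB·AB·AB·B·B·DD·CAB·AB·CAB·AB·DD·CAB·AB·CAB·AB·B·B·DD·CAB·AB·CAB·AB·DD·CAB·AB·CAB·AB·B·B·DD·CAB·AB·CAB·AB·DD·CAB·AB·CAB·AB·AB·AB·B·B·DD·CAB·AB·CAB·AB·DD·CAB·AB·CAB·AB·B·B·DD·CAB·AB·CAB·AB·DD·CAB·AB·CAB·AB
    A ↦ CAB
    B ↦ AB
    C ↦ DD
    D ↦ B

A->CAB, B->AB, C->DD, D->B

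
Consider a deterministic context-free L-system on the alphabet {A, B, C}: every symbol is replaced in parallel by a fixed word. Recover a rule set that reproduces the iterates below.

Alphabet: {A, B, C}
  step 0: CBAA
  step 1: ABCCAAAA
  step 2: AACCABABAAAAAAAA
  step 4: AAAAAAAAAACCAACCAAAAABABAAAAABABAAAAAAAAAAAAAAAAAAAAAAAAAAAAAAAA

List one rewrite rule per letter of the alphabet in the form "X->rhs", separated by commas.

A->AA, B->CC, C->AB

  step 1 ⇒ step 2: ABCCAAAA ⇒ AA·CC·AB·AB·AA·AA·AA·AA
    A ↦ AA
    B ↦ CC
    C ↦ AB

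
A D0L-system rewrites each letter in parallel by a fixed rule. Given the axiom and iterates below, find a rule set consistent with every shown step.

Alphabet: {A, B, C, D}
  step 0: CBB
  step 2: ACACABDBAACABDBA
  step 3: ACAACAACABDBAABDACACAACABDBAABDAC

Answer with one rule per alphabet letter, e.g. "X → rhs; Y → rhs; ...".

  step 2 ⇒ step 3: ACACABDBAACABDBA ⇒ AC·A·AC·A·AC·ABD·BA·ABD·AC·AC·A·AC·ABD·BA·ABD·AC
    A ↦ AC
    B ↦ ABD
    C ↦ A
    D ↦ BA

A->AC, B->ABD, C->A, D->BA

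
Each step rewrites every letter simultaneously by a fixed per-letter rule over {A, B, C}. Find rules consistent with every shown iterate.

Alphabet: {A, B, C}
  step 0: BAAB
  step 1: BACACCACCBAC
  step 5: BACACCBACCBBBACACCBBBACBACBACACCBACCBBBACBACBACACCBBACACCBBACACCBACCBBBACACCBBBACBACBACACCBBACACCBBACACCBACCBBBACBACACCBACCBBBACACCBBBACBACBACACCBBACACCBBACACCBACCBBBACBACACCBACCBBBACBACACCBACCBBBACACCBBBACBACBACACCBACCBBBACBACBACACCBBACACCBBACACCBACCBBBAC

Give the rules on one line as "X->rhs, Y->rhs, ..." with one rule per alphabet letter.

A->ACC, B->BAC, C->B

  step 0 ⇒ step 1: BAAB ⇒ BAC·ACC·ACC·BAC
    A ↦ ACC
    B ↦ BAC
    C ↦ B  (constrained at step 1)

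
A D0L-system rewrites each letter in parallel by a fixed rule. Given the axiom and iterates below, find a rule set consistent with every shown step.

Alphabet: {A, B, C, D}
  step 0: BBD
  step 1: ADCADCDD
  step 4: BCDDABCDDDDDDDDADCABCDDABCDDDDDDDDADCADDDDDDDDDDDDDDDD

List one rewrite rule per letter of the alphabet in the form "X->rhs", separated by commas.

  step 0 ⇒ step 1: BBD ⇒ ADC·ADC·DD
    B ↦ ADC
    D ↦ DD
    A ↦ BC  (constrained at step 1)
    C ↦ A  (constrained at step 1)

A->BC, B->ADC, C->A, D->DD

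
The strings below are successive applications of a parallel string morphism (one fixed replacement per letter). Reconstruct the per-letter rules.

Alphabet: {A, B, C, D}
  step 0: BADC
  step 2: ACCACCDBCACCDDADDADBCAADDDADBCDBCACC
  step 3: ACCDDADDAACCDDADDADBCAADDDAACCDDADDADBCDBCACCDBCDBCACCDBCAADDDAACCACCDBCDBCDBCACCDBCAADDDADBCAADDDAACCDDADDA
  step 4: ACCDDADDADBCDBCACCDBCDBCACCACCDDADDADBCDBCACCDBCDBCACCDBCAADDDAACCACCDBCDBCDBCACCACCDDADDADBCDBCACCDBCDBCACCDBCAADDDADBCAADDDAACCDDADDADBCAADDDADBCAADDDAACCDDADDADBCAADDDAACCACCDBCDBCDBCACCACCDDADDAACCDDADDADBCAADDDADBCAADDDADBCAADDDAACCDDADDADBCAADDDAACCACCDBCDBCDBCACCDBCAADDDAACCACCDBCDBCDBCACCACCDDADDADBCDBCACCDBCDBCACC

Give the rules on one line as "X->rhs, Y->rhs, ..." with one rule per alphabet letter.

  step 3 ⇒ step 4: ACCDDADDAACCDDADDADBCAADDDAACCDDADDADBCDBCACCDBCDBCACCDBCAADDDAACCACCDBCDBCDBCACCDBCAADDDADBCAADDDAACCDDADDA ⇒ ACC·DDA·DDA·DBC·DBC·ACC·DBC·DBC·ACC·ACC·DDA·DDA·DBC·DBC·ACC·DBC·DBC·ACC·DBC·AAD·DDA·ACC·ACC·DBC·DBC·DBC·ACC·ACC·DDA·DDA·DBC·DBC·ACC·DBC·DBC·ACC·DBC·AAD·DDA·DBC·AAD·DDA·ACC·DDA·DDA·DBC·AAD·DDA·DBC·AAD·DDA·ACC·DDA·DDA·DBC·AAD·DDA·ACC·ACC·DBC·DBC·DBC·ACC·ACC·DDA·DDA·ACC·DDA·DDA·DBC·AAD·DDA·DBC·AAD·DDA·DBC·AAD·DDA·ACC·DDA·DDA·DBC·AAD·DDA·ACC·ACC·DBC·DBC·DBC·ACC·DBC·AAD·DDA·ACC·ACC·DBC·DBC·DBC·ACC·ACC·DDA·DDA·DBC·DBC·ACC·DBC·DBC·ACC
    A ↦ ACC
    B ↦ AAD
    C ↦ DDA
    D ↦ DBC

A->ACC, B->AAD, C->DDA, D->DBC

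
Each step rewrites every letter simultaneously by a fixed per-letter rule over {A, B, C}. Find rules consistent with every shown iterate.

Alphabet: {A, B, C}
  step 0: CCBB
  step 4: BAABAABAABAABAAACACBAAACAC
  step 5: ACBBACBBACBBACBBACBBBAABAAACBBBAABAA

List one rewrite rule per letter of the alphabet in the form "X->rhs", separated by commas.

  step 4 ⇒ step 5: BAABAABAABAABAAACACBAAACAC ⇒ AC·B·B·AC·B·B·AC·B·B·AC·B·B·AC·B·B·B·AA·B·AA·AC·B·B·B·AA·B·AA
    A ↦ B
    B ↦ AC
    C ↦ AA

A->B, B->AC, C->AA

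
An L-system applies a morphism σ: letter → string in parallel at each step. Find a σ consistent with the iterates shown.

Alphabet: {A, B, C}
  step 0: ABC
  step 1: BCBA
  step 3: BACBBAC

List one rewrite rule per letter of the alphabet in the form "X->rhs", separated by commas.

  step 0 ⇒ step 1: ABC ⇒ B·C·BA
    A ↦ B
    B ↦ C
    C ↦ BA

A->B, B->C, C->BA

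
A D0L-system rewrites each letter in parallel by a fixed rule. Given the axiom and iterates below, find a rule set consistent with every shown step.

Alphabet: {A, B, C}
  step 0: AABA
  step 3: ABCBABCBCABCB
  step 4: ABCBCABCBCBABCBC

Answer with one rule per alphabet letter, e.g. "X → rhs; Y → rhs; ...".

  step 3 ⇒ step 4: ABCBABCBCABCB ⇒ AB·C·B·C·AB·C·B·C·B·AB·C·B·C
    A ↦ AB
    B ↦ C
    C ↦ B

A->AB, B->C, C->B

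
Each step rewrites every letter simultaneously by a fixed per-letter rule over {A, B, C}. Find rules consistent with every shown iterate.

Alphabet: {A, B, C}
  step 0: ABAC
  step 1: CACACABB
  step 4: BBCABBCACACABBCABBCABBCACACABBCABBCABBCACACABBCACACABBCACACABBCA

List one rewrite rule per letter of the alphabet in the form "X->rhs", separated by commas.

  step 0 ⇒ step 1: ABAC ⇒ CA·CA·CA·BB
    A ↦ CA
    B ↦ CA
    C ↦ BB

A->CA, B->CA, C->BB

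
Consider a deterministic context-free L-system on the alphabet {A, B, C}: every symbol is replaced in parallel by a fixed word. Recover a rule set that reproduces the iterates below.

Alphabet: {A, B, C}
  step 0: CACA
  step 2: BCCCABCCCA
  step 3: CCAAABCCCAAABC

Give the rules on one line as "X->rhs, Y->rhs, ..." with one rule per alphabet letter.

A->BC, B->CC, C->A

  step 2 ⇒ step 3: BCCCABCCCA ⇒ CC·A·A·A·BC·CC·A·A·A·BC
    A ↦ BC
    B ↦ CC
    C ↦ A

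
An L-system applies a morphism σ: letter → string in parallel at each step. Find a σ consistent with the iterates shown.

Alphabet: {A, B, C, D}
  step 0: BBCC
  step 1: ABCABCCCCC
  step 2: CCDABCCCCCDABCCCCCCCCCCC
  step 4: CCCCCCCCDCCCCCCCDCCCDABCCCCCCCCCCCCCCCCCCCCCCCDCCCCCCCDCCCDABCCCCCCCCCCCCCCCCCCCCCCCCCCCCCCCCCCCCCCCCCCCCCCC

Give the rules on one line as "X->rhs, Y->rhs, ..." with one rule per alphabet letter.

A->CCD, B->ABC, C->CC, D->DC

  step 1 ⇒ step 2: ABCABCCCCC ⇒ CCD·ABC·CC·CCD·ABC·CC·CC·CC·CC·CC
    A ↦ CCD
    B ↦ ABC
    C ↦ CC
    D ↦ DC  (constrained at step 2)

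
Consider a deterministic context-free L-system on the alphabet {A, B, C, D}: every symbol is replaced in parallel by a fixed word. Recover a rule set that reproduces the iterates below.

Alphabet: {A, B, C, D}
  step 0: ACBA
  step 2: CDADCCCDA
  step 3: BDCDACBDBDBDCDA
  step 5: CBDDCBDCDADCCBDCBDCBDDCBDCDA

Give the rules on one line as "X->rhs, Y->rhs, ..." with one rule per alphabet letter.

A->DA, B->D, C->BD, D->C

  step 2 ⇒ step 3: CDADCCCDA ⇒ BD·C·DA·C·BD·BD·BD·C·DA
    A ↦ DA
    C ↦ BD
    D ↦ C
    B ↦ D  (constrained at step 0)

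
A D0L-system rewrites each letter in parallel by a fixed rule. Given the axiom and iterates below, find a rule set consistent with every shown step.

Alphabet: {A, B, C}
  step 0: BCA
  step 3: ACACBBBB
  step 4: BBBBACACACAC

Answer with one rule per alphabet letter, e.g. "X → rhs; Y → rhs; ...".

A->B, B->AC, C->B

  step 3 ⇒ step 4: ACACBBBB ⇒ B·B·B·B·AC·AC·AC·AC
    A ↦ B
    B ↦ AC
    C ↦ B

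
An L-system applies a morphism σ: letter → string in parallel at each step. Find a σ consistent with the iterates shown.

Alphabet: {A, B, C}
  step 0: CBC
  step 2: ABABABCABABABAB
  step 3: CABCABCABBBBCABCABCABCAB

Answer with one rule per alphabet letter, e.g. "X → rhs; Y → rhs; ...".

  step 2 ⇒ step 3: ABABABCABABABAB ⇒ C·AB·C·AB·C·AB·BBB·C·AB·C·AB·C·AB·C·AB
    A ↦ C
    B ↦ AB
    C ↦ BBB

A->C, B->AB, C->BBB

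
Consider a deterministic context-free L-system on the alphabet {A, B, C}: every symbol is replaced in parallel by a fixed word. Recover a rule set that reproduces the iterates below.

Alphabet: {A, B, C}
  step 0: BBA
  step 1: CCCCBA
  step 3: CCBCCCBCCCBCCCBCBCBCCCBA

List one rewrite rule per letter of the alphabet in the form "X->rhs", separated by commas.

A->BA, B->CC, C->BC

  step 0 ⇒ step 1: BBA ⇒ CC·CC·BA
    A ↦ BA
    B ↦ CC
    C ↦ BC  (constrained at step 1)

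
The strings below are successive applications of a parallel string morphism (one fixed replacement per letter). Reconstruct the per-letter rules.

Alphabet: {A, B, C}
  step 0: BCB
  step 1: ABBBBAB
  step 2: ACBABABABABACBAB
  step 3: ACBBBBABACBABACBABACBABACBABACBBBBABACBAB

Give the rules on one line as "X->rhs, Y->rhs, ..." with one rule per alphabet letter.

A->ACB, B->AB, C->BBB

  step 2 ⇒ step 3: ACBABABABABACBAB ⇒ ACB·BBB·AB·ACB·AB·ACB·AB·ACB·AB·ACB·AB·ACB·BBB·AB·ACB·AB
    A ↦ ACB
    B ↦ AB
    C ↦ BBB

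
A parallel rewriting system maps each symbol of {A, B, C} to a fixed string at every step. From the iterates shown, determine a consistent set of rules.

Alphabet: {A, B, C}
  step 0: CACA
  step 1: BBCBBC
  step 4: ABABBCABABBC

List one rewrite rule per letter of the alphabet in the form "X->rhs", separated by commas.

  step 0 ⇒ step 1: CACA ⇒ B·BC·B·BC
    A ↦ BC
    C ↦ B
    B ↦ A  (constrained at step 1)

A->BC, B->A, C->B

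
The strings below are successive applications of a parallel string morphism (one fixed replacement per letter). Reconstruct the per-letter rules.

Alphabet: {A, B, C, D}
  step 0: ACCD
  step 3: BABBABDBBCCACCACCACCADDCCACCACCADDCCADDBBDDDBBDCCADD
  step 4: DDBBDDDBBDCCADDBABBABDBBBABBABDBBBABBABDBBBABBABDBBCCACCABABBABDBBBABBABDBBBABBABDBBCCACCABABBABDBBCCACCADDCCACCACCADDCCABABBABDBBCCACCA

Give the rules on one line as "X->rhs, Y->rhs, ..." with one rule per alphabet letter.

A->DBB, B->D, C->BAB, D->CCA

  step 3 ⇒ step 4: BABBABDBBCCACCACCACCADDCCACCACCADDCCADDBBDDDBBDCCADD ⇒ D·DBB·D·D·DBB·D·CCA·D·D·BAB·BAB·DBB·BAB·BAB·DBB·BAB·BAB·DBB·BAB·BAB·DBB·CCA·CCA·BAB·BAB·DBB·BAB·BAB·DBB·BAB·BAB·DBB·CCA·CCA·BAB·BAB·DBB·CCA·CCA·D·D·CCA·CCA·CCA·D·D·CCA·BAB·BAB·DBB·CCA·CCA
    A ↦ DBB
    B ↦ D
    C ↦ BAB
    D ↦ CCA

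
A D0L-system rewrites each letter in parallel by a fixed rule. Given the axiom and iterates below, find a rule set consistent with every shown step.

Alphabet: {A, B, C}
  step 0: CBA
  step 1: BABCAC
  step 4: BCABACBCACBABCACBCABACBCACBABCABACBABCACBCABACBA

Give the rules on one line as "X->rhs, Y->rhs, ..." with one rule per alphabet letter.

A->C, B->BCA, C->BA

  step 0 ⇒ step 1: CBA ⇒ BA·BCA·C
    A ↦ C
    B ↦ BCA
    C ↦ BA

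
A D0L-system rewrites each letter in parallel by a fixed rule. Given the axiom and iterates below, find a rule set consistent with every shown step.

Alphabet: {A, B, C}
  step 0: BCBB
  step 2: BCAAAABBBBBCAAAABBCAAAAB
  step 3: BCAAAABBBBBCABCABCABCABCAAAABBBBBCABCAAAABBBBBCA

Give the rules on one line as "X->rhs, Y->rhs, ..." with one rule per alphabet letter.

A->B, B->BCA, C->AAA

  step 2 ⇒ step 3: BCAAAABBBBBCAAAABBCAAAAB ⇒ BCA·AAA·B·B·B·B·BCA·BCA·BCA·BCA·BCA·AAA·B·B·B·B·BCA·BCA·AAA·B·B·B·B·BCA
    A ↦ B
    B ↦ BCA
    C ↦ AAA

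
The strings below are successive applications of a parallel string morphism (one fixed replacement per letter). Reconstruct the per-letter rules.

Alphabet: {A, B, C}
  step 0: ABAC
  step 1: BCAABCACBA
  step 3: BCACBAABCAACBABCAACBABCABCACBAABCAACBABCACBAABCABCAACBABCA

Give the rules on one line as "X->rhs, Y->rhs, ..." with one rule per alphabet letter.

A->BCA, B->A, C->CBA

  step 0 ⇒ step 1: ABAC ⇒ BCA·A·BCA·CBA
    A ↦ BCA
    B ↦ A
    C ↦ CBA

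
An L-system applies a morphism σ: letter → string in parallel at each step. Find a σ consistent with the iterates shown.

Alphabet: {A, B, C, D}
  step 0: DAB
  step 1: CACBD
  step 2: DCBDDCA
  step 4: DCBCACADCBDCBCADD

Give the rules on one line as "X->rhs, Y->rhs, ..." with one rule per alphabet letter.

A->CB, B->D, C->D, D->CA

  step 1 ⇒ step 2: CACBD ⇒ D·CB·D·D·CA
    A ↦ CB
    B ↦ D
    C ↦ D
    D ↦ CA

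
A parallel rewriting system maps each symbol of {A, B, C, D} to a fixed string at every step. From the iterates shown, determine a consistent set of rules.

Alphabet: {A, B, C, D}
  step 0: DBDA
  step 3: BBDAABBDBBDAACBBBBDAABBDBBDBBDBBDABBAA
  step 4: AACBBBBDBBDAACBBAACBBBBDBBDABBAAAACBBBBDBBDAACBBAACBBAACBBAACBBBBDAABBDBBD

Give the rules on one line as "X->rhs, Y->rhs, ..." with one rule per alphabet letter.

  step 3 ⇒ step 4: BBDAABBDBBDAACBBBBDAABBDBBDBBDBBDABBAA ⇒ A·A·CBB·BBD·BBD·A·A·CBB·A·A·CBB·BBD·BBD·ABB·A·A·A·A·CBB·BBD·BBD·A·A·CBB·A·A·CBB·A·A·CBB·A·A·CBB·BBD·A·A·BBD·BBD
    A ↦ BBD
    B ↦ A
    C ↦ ABB
    D ↦ CBB

A->BBD, B->A, C->ABB, D->CBB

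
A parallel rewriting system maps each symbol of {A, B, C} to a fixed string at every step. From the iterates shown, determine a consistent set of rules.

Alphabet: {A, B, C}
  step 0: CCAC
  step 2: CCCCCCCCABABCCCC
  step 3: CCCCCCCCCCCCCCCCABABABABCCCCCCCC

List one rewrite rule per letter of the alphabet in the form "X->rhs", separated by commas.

  step 2 ⇒ step 3: CCCCCCCCABABCCCC ⇒ CC·CC·CC·CC·CC·CC·CC·CC·AB·AB·AB·AB·CC·CC·CC·CC
    A ↦ AB
    B ↦ AB
    C ↦ CC

A->AB, B->AB, C->CC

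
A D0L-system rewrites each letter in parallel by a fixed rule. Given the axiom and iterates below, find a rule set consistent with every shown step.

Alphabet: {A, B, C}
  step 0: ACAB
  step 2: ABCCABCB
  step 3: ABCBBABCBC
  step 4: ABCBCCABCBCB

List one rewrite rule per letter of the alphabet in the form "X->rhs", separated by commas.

  step 3 ⇒ step 4: ABCBBABCBC ⇒ AB·C·B·C·C·AB·C·B·C·B
    A ↦ AB
    B ↦ C
    C ↦ B

A->AB, B->C, C->B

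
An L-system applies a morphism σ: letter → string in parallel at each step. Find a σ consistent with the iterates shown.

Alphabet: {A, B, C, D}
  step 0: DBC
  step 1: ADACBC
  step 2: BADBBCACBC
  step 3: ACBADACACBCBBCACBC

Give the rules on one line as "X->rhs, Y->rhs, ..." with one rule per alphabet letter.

  step 2 ⇒ step 3: BADBBCACBC ⇒ AC·B·AD·AC·AC·BC·B·BC·AC·BC
    A ↦ B
    B ↦ AC
    C ↦ BC
    D ↦ AD

A->B, B->AC, C->BC, D->AD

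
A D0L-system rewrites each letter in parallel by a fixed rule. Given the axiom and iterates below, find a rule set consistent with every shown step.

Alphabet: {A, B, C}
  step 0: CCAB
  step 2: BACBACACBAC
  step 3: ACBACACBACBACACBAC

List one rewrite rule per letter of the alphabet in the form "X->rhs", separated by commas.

  step 2 ⇒ step 3: BACBACACBAC ⇒ AC·B·AC·AC·B·AC·B·AC·AC·B·AC
    A ↦ B
    B ↦ AC
    C ↦ AC

A->B, B->AC, C->AC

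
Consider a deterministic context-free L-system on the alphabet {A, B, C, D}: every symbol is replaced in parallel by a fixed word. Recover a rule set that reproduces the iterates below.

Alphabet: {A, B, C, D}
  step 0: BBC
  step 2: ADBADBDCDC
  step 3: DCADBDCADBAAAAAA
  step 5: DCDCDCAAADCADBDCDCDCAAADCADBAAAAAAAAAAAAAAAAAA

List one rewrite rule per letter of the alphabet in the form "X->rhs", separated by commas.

A->DC, B->DB, C->AA, D->A

  step 2 ⇒ step 3: ADBADBDCDC ⇒ DC·A·DB·DC·A·DB·A·AA·A·AA
    A ↦ DC
    B ↦ DB
    C ↦ AA
    D ↦ A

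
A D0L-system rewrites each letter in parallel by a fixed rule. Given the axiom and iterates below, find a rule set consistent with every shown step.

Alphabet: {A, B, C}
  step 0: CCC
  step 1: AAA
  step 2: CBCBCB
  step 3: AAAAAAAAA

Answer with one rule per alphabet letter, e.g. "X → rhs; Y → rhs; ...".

A->CB, B->AA, C->A

  step 2 ⇒ step 3: CBCBCB ⇒ A·AA·A·AA·A·AA
    B ↦ AA
    C ↦ A
  step 1 ⇒ step 2: AAA ⇒ CB·CB·CB
    A ↦ CB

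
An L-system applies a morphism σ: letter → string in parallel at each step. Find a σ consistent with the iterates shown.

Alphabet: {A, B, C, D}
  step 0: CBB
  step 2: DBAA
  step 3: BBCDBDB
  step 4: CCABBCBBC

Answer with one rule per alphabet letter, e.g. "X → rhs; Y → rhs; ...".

A->DB, B->C, C->A, D->BB

  step 3 ⇒ step 4: BBCDBDB ⇒ C·C·A·BB·C·BB·C
    B ↦ C
    C ↦ A
    D ↦ BB
  step 2 ⇒ step 3: DBAA ⇒ BB·C·DB·DB
    A ↦ DB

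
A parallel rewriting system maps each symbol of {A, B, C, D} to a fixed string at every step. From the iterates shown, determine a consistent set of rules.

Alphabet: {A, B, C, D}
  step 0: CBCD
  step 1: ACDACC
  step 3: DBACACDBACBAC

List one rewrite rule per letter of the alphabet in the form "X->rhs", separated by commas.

  step 0 ⇒ step 1: CBCD ⇒ AC·D·AC·C
    B ↦ D
    C ↦ AC
    D ↦ C
    A ↦ B  (constrained at step 1)

A->B, B->D, C->AC, D->C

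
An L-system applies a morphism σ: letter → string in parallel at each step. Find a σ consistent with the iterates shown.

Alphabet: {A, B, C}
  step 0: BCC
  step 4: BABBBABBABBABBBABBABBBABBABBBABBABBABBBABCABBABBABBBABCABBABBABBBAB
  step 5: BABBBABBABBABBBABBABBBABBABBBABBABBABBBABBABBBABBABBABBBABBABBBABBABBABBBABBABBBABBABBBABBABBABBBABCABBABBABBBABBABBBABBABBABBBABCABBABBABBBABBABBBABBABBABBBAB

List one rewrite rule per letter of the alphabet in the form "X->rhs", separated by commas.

  step 4 ⇒ step 5: BABBBABBABBABBBABBABBBABBABBBABBABBABBBABCABBABBABBBABCABBABBABBBAB ⇒ BAB·B·BAB·BAB·BAB·B·BAB·BAB·B·BAB·BAB·B·BAB·BAB·BAB·B·BAB·BAB·B·BAB·BAB·BAB·B·BAB·BAB·B·BAB·BAB·BAB·B·BAB·BAB·B·BAB·BAB·B·BAB·BAB·BAB·B·BAB·CA·B·BAB·BAB·B·BAB·BAB·B·BAB·BAB·BAB·B·BAB·CA·B·BAB·BAB·B·BAB·BAB·B·BAB·BAB·BAB·B·BAB
    A ↦ B
    B ↦ BAB
    C ↦ CA

A->B, B->BAB, C->CA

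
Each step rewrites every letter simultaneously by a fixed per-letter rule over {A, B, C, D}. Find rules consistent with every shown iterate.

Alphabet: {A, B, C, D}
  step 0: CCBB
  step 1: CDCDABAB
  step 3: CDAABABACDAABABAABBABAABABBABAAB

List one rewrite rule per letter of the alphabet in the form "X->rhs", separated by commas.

A->BA, B->AB, C->CD, D->AA

  step 0 ⇒ step 1: CCBB ⇒ CD·CD·AB·AB
    B ↦ AB
    C ↦ CD
    A ↦ BA  (constrained at step 1)
    D ↦ AA  (constrained at step 1)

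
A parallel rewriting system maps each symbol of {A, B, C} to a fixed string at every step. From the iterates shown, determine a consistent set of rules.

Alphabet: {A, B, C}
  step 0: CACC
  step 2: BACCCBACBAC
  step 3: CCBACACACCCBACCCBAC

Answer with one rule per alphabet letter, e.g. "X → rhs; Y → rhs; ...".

A->B, B->CC, C->AC

  step 2 ⇒ step 3: BACCCBACBAC ⇒ CC·B·AC·AC·AC·CC·B·AC·CC·B·AC
    A ↦ B
    B ↦ CC
    C ↦ AC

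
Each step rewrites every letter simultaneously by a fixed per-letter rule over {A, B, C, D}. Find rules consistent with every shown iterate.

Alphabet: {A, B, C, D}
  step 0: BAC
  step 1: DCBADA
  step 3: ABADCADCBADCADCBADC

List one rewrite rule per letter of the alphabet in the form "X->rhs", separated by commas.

  step 0 ⇒ step 1: BAC ⇒ DC·BAD·A
    A ↦ BAD
    B ↦ DC
    C ↦ A
    D ↦ C  (constrained at step 1)

A->BAD, B->DC, C->A, D->C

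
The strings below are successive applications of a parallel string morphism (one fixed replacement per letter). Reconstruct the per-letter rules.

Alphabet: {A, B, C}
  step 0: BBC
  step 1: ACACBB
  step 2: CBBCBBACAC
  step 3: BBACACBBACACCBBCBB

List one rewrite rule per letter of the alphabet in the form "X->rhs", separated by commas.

  step 2 ⇒ step 3: CBBCBBACAC ⇒ BB·AC·AC·BB·AC·AC·C·BB·C·BB
    A ↦ C
    B ↦ AC
    C ↦ BB

A->C, B->AC, C->BB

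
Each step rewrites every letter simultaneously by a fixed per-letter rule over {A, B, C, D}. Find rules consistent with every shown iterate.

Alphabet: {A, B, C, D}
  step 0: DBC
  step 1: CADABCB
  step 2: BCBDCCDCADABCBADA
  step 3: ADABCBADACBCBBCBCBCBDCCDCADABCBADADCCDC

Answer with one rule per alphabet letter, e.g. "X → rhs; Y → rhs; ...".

  step 2 ⇒ step 3: BCBDCCDCADABCBADA ⇒ ADA·BCB·ADA·C·BCB·BCB·C·BCB·DC·C·DC·ADA·BCB·ADA·DC·C·DC
    A ↦ DC
    B ↦ ADA
    C ↦ BCB
    D ↦ C

A->DC, B->ADA, C->BCB, D->C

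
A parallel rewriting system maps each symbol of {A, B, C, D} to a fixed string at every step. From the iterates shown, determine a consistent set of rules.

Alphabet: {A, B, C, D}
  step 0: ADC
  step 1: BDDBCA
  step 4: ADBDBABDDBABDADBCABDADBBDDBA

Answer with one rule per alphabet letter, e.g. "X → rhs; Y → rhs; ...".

A->BD, B->A, C->CA, D->DB

  step 0 ⇒ step 1: ADC ⇒ BD·DB·CA
    A ↦ BD
    C ↦ CA
    D ↦ DB
    B ↦ A  (constrained at step 1)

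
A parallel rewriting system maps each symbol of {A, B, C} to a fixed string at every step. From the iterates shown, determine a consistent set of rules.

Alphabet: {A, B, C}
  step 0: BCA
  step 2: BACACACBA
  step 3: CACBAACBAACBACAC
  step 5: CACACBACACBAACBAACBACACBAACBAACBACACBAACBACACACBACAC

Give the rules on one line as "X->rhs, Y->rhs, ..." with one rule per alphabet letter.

  step 2 ⇒ step 3: BACACACBA ⇒ C·AC·BA·AC·BA·AC·BA·C·AC
    A ↦ AC
    B ↦ C
    C ↦ BA

A->AC, B->C, C->BA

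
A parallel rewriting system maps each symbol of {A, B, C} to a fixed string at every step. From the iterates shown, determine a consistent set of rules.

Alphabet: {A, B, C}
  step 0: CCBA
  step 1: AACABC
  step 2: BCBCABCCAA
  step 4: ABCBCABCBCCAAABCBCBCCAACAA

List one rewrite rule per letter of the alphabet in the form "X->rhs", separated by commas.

A->BC, B->CA, C->A

  step 1 ⇒ step 2: AACABC ⇒ BC·BC·A·BC·CA·A
    A ↦ BC
    B ↦ CA
    C ↦ A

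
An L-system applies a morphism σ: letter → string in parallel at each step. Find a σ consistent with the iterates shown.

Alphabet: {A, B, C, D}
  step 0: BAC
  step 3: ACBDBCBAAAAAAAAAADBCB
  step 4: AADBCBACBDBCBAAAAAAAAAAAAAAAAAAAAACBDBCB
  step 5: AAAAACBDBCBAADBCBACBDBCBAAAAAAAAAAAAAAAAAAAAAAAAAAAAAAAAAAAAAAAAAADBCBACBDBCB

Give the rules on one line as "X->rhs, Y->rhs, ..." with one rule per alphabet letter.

  step 4 ⇒ step 5: AADBCBACBDBCBAAAAAAAAAAAAAAAAAAAAACBDBCB ⇒ AA·AA·A·CB·DB·CB·AA·DB·CB·A·CB·DB·CB·AA·AA·AA·AA·AA·AA·AA·AA·AA·AA·AA·AA·AA·AA·AA·AA·AA·AA·AA·AA·AA·DB·CB·A·CB·DB·CB
    A ↦ AA
    B ↦ CB
    C ↦ DB
    D ↦ A

A->AA, B->CB, C->DB, D->A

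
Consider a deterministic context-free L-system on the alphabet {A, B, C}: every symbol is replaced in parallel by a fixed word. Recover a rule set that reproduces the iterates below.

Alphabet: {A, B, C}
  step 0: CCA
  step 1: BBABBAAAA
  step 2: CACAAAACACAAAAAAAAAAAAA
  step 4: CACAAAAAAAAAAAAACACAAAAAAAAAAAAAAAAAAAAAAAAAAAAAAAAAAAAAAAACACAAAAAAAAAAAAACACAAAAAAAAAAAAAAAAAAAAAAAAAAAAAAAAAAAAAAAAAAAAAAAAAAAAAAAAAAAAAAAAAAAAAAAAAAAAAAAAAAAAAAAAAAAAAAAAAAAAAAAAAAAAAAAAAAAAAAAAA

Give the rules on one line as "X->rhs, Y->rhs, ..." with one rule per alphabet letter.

  step 1 ⇒ step 2: BBABBAAAA ⇒ CA·CA·AAA·CA·CA·AAA·AAA·AAA·AAA
    A ↦ AAA
    B ↦ CA
  step 0 ⇒ step 1: CCA ⇒ BBA·BBA·AAA
    C ↦ BBA

A->AAA, B->CA, C->BBA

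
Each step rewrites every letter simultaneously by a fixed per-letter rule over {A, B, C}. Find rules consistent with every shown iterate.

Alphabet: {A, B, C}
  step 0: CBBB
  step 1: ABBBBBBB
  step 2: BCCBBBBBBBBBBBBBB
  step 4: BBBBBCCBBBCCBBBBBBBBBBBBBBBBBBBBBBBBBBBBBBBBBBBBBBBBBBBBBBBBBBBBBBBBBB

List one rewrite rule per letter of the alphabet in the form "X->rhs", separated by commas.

A->BCC, B->BB, C->AB

  step 1 ⇒ step 2: ABBBBBBB ⇒ BCC·BB·BB·BB·BB·BB·BB·BB
    A ↦ BCC
    B ↦ BB
  step 0 ⇒ step 1: CBBB ⇒ AB·BB·BB·BB
    C ↦ AB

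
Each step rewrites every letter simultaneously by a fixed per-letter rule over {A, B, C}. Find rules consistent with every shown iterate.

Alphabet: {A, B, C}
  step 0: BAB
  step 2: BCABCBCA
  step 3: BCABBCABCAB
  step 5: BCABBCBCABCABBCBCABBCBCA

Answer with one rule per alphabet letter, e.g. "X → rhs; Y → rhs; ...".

A->B, B->BC, C->A

  step 2 ⇒ step 3: BCABCBCA ⇒ BC·A·B·BC·A·BC·A·B
    A ↦ B
    B ↦ BC
    C ↦ A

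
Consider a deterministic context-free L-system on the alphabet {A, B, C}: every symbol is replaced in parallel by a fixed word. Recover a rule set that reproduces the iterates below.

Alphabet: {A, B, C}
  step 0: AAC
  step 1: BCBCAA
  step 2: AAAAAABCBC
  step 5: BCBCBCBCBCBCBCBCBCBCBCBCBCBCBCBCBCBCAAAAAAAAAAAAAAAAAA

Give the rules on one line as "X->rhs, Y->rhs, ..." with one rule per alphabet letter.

  step 1 ⇒ step 2: BCBCAA ⇒ A·AA·A·AA·BC·BC
    A ↦ BC
    B ↦ A
    C ↦ AA

A->BC, B->A, C->AA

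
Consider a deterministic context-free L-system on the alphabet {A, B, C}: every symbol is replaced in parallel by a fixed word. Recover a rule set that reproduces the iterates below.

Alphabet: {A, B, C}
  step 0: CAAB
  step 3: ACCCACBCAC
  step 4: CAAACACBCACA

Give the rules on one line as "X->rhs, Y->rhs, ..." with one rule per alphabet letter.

  step 3 ⇒ step 4: ACCCACBCAC ⇒ C·A·A·A·C·A·CBC·A·C·A
    A ↦ C
    B ↦ CBC
    C ↦ A

A->C, B->CBC, C->A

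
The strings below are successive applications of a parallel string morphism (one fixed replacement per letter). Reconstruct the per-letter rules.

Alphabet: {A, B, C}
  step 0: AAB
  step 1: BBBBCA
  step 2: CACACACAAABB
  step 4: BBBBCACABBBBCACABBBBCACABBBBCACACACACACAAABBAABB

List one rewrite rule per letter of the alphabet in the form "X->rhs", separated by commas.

A->BB, B->CA, C->AA

  step 1 ⇒ step 2: BBBBCA ⇒ CA·CA·CA·CA·AA·BB
    A ↦ BB
    B ↦ CA
    C ↦ AA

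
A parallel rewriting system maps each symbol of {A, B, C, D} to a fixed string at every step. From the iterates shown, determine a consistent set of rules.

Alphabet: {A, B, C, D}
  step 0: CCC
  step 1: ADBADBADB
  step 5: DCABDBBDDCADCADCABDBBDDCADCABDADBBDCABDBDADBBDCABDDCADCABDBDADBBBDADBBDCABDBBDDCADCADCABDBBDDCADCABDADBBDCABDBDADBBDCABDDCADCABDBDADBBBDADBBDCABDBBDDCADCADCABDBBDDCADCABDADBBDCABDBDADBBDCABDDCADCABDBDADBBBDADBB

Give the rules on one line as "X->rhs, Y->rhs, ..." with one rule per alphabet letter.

A->B, B->DCA, C->ADB, D->BD

  step 0 ⇒ step 1: CCC ⇒ ADB·ADB·ADB
    C ↦ ADB
    A ↦ B  (constrained at step 1)
    B ↦ DCA  (constrained at step 1)
    D ↦ BD  (constrained at step 1)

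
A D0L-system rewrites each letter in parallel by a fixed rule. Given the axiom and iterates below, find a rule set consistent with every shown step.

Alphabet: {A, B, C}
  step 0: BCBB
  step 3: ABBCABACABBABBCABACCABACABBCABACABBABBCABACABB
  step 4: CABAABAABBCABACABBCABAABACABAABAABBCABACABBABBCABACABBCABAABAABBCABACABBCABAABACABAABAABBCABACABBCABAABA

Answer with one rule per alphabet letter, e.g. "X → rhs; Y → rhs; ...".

A->C, B->ABA, C->ABB

  step 3 ⇒ step 4: ABBCABACABBABBCABACCABACABBCABACABBABBCABACABB ⇒ C·ABA·ABA·ABB·C·ABA·C·ABB·C·ABA·ABA·C·ABA·ABA·ABB·C·ABA·C·ABB·ABB·C·ABA·C·ABB·C·ABA·ABA·ABB·C·ABA·C·ABB·C·ABA·ABA·C·ABA·ABA·ABB·C·ABA·C·ABB·C·ABA·ABA
    A ↦ C
    B ↦ ABA
    C ↦ ABB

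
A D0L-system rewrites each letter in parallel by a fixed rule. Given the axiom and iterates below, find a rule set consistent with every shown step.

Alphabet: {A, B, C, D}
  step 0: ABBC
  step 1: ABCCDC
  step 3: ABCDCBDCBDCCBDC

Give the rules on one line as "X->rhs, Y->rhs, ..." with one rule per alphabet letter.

A->AB, B->C, C->DC, D->B

  step 0 ⇒ step 1: ABBC ⇒ AB·C·C·DC
    A ↦ AB
    B ↦ C
    C ↦ DC
    D ↦ B  (constrained at step 1)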